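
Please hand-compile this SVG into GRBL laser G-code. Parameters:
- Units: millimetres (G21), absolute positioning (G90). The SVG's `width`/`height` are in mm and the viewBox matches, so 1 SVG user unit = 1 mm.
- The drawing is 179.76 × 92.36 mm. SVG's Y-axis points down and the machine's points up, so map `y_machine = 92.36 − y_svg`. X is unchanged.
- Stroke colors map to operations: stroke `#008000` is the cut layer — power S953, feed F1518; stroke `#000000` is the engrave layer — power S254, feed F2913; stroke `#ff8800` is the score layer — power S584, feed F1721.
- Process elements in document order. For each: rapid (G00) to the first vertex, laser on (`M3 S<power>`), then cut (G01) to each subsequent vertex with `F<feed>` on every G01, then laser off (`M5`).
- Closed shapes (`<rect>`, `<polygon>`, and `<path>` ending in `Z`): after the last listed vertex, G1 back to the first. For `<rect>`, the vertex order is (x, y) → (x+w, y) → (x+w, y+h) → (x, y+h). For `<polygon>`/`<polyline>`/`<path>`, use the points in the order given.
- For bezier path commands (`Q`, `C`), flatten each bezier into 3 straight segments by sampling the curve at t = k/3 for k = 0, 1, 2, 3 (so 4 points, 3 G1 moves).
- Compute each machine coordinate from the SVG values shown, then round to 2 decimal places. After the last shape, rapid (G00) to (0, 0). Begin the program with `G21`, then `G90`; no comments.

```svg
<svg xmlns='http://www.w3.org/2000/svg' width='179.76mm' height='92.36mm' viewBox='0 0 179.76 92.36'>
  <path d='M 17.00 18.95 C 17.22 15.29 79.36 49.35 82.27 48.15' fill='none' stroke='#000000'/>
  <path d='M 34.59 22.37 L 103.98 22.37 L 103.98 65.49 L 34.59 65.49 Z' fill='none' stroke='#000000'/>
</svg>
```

1 u = 1 mm; y_m = 92.36 − y.

[1] `<path>` cubic bezier, #000000→engrave S254 F2913: (17.00,73.41) → (33.37,67.20) → (64.10,52.06) → (82.27,44.21)

[2] `<path>` rectangle, #000000→engrave S254 F2913: (34.59,69.99) → (103.98,69.99) → (103.98,26.87) → (34.59,26.87) → (34.59,69.99) (closed)

G21
G90
G00 X17.00 Y73.41
M3 S254
G01 X33.37 Y67.20 F2913
G01 X64.10 Y52.06 F2913
G01 X82.27 Y44.21 F2913
M5
G00 X34.59 Y69.99
M3 S254
G01 X103.98 Y69.99 F2913
G01 X103.98 Y26.87 F2913
G01 X34.59 Y26.87 F2913
G01 X34.59 Y69.99 F2913
M5
G00 X0.00 Y0.00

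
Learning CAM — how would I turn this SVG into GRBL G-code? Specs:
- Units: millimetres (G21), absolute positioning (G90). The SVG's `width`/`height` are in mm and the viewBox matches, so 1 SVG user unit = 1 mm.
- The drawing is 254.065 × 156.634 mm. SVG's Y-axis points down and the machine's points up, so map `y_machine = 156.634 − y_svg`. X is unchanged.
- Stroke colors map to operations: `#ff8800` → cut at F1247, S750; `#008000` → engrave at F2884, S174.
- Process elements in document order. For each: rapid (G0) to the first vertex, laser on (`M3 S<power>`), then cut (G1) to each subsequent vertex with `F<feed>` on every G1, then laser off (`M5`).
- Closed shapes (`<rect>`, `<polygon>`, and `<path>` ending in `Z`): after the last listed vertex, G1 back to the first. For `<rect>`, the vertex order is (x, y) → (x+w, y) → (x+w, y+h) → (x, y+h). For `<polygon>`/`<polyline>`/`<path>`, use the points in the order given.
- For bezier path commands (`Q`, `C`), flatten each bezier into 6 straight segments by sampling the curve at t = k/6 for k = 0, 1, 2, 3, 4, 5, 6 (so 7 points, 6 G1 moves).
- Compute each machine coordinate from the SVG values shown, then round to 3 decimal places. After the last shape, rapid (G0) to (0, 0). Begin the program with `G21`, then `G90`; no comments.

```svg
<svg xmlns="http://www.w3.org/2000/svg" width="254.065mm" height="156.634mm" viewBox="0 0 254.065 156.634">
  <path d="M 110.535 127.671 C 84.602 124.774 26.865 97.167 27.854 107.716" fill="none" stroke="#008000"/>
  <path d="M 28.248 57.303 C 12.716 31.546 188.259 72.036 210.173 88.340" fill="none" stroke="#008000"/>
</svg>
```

G21
G90
G0 X110.535 Y28.963
M3 S174
G1 X95.337 Y32.180 F2884
G1 X77.354 Y37.768 F2884
G1 X59.099 Y43.983 F2884
G1 X43.087 Y49.077 F2884
G1 X31.834 Y51.304 F2884
G1 X27.854 Y48.918 F2884
M5
G0 X28.248 Y99.331
M3 S174
G1 X34.809 Y107.108 F2884
G1 X63.641 Y106.355 F2884
G1 X105.168 Y99.585 F2884
G1 X149.816 Y89.311 F2884
G1 X188.009 Y78.043 F2884
G1 X210.173 Y68.294 F2884
M5
G0 X0.000 Y0.000

Since the viewBox matches the mm dimensions, user units are millimetres directly. The only transform is the Y-flip y_m = 156.634 − y_svg.

Shape 1 is a cubic bezier drawn with `<path>`. Its stroke #008000 means engrave at S174, F2884. After flipping Y the toolpath is (110.535,28.963) → (95.337,32.180) → (77.354,37.768) → (59.099,43.983) → (43.087,49.077) → (31.834,51.304) → (27.854,48.918).

Shape 2 is a cubic bezier drawn with `<path>`. Its stroke #008000 means engrave at S174, F2884. After flipping Y the toolpath is (28.248,99.331) → (34.809,107.108) → (63.641,106.355) → (105.168,99.585) → (149.816,89.311) → (188.009,78.043) → (210.173,68.294).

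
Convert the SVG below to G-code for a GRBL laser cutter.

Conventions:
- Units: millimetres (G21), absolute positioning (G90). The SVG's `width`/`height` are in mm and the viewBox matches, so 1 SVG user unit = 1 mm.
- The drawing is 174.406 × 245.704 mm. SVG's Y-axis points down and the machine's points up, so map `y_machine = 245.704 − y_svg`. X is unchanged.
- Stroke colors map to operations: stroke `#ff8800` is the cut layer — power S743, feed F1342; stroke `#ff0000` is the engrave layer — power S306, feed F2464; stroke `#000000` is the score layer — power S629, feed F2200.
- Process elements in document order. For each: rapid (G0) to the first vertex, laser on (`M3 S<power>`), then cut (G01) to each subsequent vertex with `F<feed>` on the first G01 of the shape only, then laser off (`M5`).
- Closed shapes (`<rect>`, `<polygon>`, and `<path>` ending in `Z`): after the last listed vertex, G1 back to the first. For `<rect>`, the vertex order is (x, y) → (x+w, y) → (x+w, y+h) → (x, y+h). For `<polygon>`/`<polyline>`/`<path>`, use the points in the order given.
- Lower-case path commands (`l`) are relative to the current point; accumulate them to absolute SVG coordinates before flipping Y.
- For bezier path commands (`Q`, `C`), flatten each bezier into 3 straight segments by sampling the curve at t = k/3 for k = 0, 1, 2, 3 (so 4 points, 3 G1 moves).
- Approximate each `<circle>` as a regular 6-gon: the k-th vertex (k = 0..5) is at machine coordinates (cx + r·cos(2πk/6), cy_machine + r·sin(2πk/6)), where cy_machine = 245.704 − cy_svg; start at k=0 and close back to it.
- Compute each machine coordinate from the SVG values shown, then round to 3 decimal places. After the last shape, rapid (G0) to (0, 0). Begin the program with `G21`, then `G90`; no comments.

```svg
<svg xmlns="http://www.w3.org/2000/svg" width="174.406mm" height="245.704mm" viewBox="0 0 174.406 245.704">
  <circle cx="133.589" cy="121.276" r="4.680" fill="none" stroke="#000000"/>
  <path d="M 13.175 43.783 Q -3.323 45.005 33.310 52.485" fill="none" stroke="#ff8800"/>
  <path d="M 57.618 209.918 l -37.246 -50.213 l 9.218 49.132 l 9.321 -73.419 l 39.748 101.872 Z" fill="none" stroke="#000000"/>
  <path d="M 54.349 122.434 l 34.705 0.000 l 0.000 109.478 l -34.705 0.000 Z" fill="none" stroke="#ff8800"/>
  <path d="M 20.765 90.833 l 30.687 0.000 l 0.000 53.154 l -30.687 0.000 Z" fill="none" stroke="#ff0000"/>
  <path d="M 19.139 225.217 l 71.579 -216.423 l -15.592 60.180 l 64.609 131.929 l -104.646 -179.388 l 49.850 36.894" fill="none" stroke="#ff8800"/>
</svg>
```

G21
G90
G0 X138.269 Y124.428
M3 S629
G01 X135.929 Y128.481 F2200
G01 X131.249 Y128.481
G01 X128.909 Y124.428
G01 X131.249 Y120.375
G01 X135.929 Y120.375
G01 X138.269 Y124.428
M5
G0 X13.175 Y201.921
M3 S743
G01 X8.080 Y200.411 F1342
G01 X14.791 Y197.510
G01 X33.310 Y193.219
M5
G0 X57.618 Y35.786
M3 S629
G01 X20.372 Y85.999 F2200
G01 X29.590 Y36.867
G01 X38.911 Y110.286
G01 X78.659 Y8.414
G01 X57.618 Y35.786
M5
G0 X54.349 Y123.270
M3 S743
G01 X89.054 Y123.270 F1342
G01 X89.054 Y13.792
G01 X54.349 Y13.792
G01 X54.349 Y123.270
M5
G0 X20.765 Y154.871
M3 S306
G01 X51.452 Y154.871 F2464
G01 X51.452 Y101.717
G01 X20.765 Y101.717
G01 X20.765 Y154.871
M5
G0 X19.139 Y20.487
M3 S743
G01 X90.718 Y236.910 F1342
G01 X75.126 Y176.730
G01 X139.735 Y44.801
G01 X35.089 Y224.189
G01 X84.939 Y187.295
M5
G0 X0.000 Y0.000

viewBox `0 0 174.406 245.704` with mm width/height → 1 unit = 1 mm. Flip: y_m = 245.704 − y_svg.

**Shape 1** — `<circle>` circle, stroke `#000000` → score (S629, F2200). Machine vertices: (138.269,124.428) → (135.929,128.481) → (131.249,128.481) → (128.909,124.428) → (131.249,120.375) → (135.929,120.375) → (138.269,124.428). Closed: final G1 returns to the first vertex.

**Shape 2** — `<path>` quadratic bezier, stroke `#ff8800` → cut (S743, F1342). Control points (SVG): P0=(13.175,43.783), P1=(-3.323,45.005), P2=(33.310,52.485); sampled at t=k/3. Machine vertices: (13.175,201.921) → (8.080,200.411) → (14.791,197.510) → (33.310,193.219). Open path.

**Shape 3** — `<path>` closed polygon, stroke `#000000` → score (S629, F2200). Machine vertices: (57.618,35.786) → (20.372,85.999) → (29.590,36.867) → (38.911,110.286) → (78.659,8.414) → (57.618,35.786). Closed: final G1 returns to the first vertex.

**Shape 4** — `<path>` rectangle, stroke `#ff8800` → cut (S743, F1342). Machine vertices: (54.349,123.270) → (89.054,123.270) → (89.054,13.792) → (54.349,13.792) → (54.349,123.270). Closed: final G1 returns to the first vertex.

**Shape 5** — `<path>` rectangle, stroke `#ff0000` → engrave (S306, F2464). Machine vertices: (20.765,154.871) → (51.452,154.871) → (51.452,101.717) → (20.765,101.717) → (20.765,154.871). Closed: final G1 returns to the first vertex.

**Shape 6** — `<path>` open polyline, stroke `#ff8800` → cut (S743, F1342). Machine vertices: (19.139,20.487) → (90.718,236.910) → (75.126,176.730) → (139.735,44.801) → (35.089,224.189) → (84.939,187.295). Open path.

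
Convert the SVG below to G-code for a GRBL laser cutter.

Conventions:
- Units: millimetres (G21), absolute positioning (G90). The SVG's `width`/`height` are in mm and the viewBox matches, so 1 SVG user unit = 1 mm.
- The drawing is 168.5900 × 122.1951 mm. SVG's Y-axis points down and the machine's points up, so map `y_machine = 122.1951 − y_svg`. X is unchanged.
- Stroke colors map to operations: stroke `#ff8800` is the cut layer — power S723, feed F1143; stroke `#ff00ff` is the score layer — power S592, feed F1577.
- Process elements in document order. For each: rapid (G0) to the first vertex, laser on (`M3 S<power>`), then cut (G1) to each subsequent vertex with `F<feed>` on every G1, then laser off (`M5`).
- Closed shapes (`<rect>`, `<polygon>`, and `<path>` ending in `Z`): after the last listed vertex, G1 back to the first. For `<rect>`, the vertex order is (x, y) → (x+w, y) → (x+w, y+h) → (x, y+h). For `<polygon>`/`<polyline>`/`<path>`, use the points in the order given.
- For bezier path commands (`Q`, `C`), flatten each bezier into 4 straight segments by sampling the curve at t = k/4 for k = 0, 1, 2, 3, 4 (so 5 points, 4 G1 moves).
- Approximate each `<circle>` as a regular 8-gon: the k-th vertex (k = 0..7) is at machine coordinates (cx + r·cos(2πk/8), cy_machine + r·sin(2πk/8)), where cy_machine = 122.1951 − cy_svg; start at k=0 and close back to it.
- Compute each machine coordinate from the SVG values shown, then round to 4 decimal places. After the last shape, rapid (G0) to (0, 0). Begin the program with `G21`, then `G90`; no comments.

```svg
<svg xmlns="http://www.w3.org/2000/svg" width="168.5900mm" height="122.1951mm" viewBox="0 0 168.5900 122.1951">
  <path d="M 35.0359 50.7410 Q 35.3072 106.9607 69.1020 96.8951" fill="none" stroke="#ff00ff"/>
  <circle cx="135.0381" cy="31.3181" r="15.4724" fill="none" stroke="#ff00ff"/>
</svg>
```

1 u = 1 mm; y_m = 122.1951 − y.

[1] `<path>` quadratic bezier, #ff00ff→score S592 F1577: (35.0359,71.4541) → (37.2668,47.4871) → (43.6881,31.8057) → (54.2998,24.4100) → (69.1020,25.3000)

[2] `<circle>` circle, #ff00ff→score S592 F1577: (150.5105,90.8770) → (145.9787,101.8176) → (135.0381,106.3494) → (124.0975,101.8176) → (119.5657,90.8770) → (124.0975,79.9364) → (135.0381,75.4046) → (145.9787,79.9364) → (150.5105,90.8770) (closed)

G21
G90
G0 X35.0359 Y71.4541
M3 S592
G1 X37.2668 Y47.4871 F1577
G1 X43.6881 Y31.8057 F1577
G1 X54.2998 Y24.4100 F1577
G1 X69.1020 Y25.3000 F1577
M5
G0 X150.5105 Y90.8770
M3 S592
G1 X145.9787 Y101.8176 F1577
G1 X135.0381 Y106.3494 F1577
G1 X124.0975 Y101.8176 F1577
G1 X119.5657 Y90.8770 F1577
G1 X124.0975 Y79.9364 F1577
G1 X135.0381 Y75.4046 F1577
G1 X145.9787 Y79.9364 F1577
G1 X150.5105 Y90.8770 F1577
M5
G0 X0.0000 Y0.0000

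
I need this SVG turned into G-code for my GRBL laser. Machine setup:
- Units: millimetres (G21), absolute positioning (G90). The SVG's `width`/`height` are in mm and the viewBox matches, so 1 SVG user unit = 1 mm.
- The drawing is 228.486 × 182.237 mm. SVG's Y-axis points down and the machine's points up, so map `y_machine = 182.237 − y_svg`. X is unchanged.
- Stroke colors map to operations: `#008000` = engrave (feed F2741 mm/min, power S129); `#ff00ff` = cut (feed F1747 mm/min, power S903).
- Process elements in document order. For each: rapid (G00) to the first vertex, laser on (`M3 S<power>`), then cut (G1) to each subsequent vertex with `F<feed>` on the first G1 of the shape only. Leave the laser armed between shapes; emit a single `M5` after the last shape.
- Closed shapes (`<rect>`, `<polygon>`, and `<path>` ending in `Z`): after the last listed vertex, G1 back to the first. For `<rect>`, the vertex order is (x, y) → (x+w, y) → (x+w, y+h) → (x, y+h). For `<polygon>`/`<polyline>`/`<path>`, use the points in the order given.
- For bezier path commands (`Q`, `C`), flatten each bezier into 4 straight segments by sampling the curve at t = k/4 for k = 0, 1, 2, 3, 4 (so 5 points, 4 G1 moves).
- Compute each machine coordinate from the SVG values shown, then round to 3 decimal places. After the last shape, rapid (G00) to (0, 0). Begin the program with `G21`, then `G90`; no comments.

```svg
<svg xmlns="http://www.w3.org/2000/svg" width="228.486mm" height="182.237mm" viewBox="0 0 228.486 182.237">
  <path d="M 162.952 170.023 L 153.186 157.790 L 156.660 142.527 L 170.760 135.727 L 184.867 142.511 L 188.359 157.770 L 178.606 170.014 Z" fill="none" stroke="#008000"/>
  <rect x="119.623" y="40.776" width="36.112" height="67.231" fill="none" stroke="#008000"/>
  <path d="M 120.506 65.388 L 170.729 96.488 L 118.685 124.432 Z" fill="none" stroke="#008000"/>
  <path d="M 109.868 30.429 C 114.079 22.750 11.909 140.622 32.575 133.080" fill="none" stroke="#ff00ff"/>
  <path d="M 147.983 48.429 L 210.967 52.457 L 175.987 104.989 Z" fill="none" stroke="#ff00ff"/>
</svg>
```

Since the viewBox matches the mm dimensions, user units are millimetres directly. The only transform is the Y-flip y_m = 182.237 − y_svg.

Shape 1 is a regular polygon drawn with `<path>`. Its stroke #008000 means engrave at S129, F2741. After flipping Y the toolpath is (162.952,12.214) → (153.186,24.447) → (156.660,39.710) → (170.760,46.510) → (184.867,39.726) → (188.359,24.467) → (178.606,12.223) → (162.952,12.214), returning to the start.

Shape 2 is a rectangle drawn with `<rect>`. Its stroke #008000 means engrave at S129, F2741. After flipping Y the toolpath is (119.623,141.461) → (155.735,141.461) → (155.735,74.230) → (119.623,74.230) → (119.623,141.461), returning to the start.

Shape 3 is a regular polygon drawn with `<path>`. Its stroke #008000 means engrave at S129, F2741. After flipping Y the toolpath is (120.506,116.849) → (170.729,85.749) → (118.685,57.805) → (120.506,116.849), returning to the start.

Shape 4 is a cubic bezier drawn with `<path>`. Its stroke #ff00ff means cut at S903, F1747. After flipping Y the toolpath is (109.868,151.808) → (96.661,137.948) → (65.051,100.534) → (36.526,63.094) → (32.575,49.157).

Shape 5 is a regular polygon drawn with `<path>`. Its stroke #ff00ff means cut at S903, F1747. After flipping Y the toolpath is (147.983,133.808) → (210.967,129.780) → (175.987,77.248) → (147.983,133.808), returning to the start.

G21
G90
G00 X162.952 Y12.214
M3 S129
G1 X153.186 Y24.447 F2741
G1 X156.660 Y39.710
G1 X170.760 Y46.510
G1 X184.867 Y39.726
G1 X188.359 Y24.467
G1 X178.606 Y12.223
G1 X162.952 Y12.214
G00 X119.623 Y141.461
M3 S129
G1 X155.735 Y141.461 F2741
G1 X155.735 Y74.230
G1 X119.623 Y74.230
G1 X119.623 Y141.461
G00 X120.506 Y116.849
M3 S129
G1 X170.729 Y85.749 F2741
G1 X118.685 Y57.805
G1 X120.506 Y116.849
G00 X109.868 Y151.808
M3 S903
G1 X96.661 Y137.948 F1747
G1 X65.051 Y100.534
G1 X36.526 Y63.094
G1 X32.575 Y49.157
G00 X147.983 Y133.808
M3 S903
G1 X210.967 Y129.780 F1747
G1 X175.987 Y77.248
G1 X147.983 Y133.808
M5
G00 X0.000 Y0.000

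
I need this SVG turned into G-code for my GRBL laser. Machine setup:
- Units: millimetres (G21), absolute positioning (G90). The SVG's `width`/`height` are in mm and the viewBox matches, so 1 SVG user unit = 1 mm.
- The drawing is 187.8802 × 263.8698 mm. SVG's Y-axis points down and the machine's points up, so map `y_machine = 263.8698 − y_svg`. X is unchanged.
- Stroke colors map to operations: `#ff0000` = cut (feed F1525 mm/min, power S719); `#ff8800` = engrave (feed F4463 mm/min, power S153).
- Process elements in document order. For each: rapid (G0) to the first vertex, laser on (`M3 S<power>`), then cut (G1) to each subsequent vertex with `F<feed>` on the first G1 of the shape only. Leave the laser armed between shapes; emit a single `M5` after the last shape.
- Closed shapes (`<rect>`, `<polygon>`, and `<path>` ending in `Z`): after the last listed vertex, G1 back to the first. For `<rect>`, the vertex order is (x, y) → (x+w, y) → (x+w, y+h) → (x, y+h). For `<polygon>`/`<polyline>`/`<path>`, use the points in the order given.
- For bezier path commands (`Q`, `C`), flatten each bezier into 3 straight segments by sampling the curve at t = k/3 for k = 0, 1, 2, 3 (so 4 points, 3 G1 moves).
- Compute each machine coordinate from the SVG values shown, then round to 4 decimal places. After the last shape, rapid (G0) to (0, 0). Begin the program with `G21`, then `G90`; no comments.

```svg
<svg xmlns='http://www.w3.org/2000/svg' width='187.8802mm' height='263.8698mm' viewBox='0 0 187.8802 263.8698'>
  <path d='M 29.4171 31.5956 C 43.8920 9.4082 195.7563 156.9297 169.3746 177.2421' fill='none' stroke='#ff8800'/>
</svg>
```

Since the viewBox matches the mm dimensions, user units are millimetres directly. The only transform is the Y-flip y_m = 263.8698 − y_svg.

Shape 1 is a cubic bezier drawn with `<path>`. Its stroke #ff8800 means engrave at S153, F4463. After flipping Y the toolpath is (29.4171,232.2742) → (77.9983,208.8889) → (148.0312,138.3462) → (169.3746,86.6277).

G21
G90
G0 X29.4171 Y232.2742
M3 S153
G1 X77.9983 Y208.8889 F4463
G1 X148.0312 Y138.3462
G1 X169.3746 Y86.6277
M5
G0 X0.0000 Y0.0000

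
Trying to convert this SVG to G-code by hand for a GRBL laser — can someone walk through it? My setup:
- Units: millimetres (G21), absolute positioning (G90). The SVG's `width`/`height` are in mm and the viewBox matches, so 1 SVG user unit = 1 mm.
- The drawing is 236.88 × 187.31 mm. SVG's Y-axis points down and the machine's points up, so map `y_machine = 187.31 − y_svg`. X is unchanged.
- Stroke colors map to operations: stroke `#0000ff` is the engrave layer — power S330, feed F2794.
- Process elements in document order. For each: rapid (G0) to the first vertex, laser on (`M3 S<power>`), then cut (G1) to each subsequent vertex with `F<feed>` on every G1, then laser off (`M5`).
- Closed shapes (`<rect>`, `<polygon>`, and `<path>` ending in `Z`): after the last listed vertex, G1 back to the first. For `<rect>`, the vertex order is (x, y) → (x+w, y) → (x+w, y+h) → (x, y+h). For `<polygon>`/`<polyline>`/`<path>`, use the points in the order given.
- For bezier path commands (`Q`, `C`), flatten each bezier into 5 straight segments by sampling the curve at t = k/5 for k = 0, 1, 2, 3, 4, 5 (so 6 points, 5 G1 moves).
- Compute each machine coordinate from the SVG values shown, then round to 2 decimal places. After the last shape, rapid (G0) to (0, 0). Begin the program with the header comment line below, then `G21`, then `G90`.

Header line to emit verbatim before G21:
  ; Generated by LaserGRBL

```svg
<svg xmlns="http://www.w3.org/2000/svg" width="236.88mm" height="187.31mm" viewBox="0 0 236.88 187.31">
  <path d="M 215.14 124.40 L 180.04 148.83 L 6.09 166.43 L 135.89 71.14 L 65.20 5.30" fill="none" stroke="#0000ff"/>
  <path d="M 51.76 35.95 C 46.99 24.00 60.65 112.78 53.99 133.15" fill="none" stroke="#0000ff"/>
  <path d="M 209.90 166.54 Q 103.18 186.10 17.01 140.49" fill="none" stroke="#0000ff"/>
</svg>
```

1 u = 1 mm; y_m = 187.31 − y.

[1] `<path>` open polyline, #0000ff→engrave S330 F2794: (215.14,62.91) → (180.04,38.48) → (6.09,20.88) → (135.89,116.17) → (65.20,182.01)

[2] `<path>` cubic bezier, #0000ff→engrave S330 F2794: (51.76,151.36) → (50.80,147.80) → (52.40,128.17) → (54.71,100.62) → (55.86,73.24) → (53.99,54.16)

[3] `<path>` quadratic bezier, #0000ff→engrave S330 F2794: (209.90,20.77) → (168.03,15.55) → (127.81,15.55) → (89.23,20.76) → (52.30,31.18) → (17.01,46.82)

; Generated by LaserGRBL
G21
G90
G0 X215.14 Y62.91
M3 S330
G1 X180.04 Y38.48 F2794
G1 X6.09 Y20.88 F2794
G1 X135.89 Y116.17 F2794
G1 X65.20 Y182.01 F2794
M5
G0 X51.76 Y151.36
M3 S330
G1 X50.80 Y147.80 F2794
G1 X52.40 Y128.17 F2794
G1 X54.71 Y100.62 F2794
G1 X55.86 Y73.24 F2794
G1 X53.99 Y54.16 F2794
M5
G0 X209.90 Y20.77
M3 S330
G1 X168.03 Y15.55 F2794
G1 X127.81 Y15.55 F2794
G1 X89.23 Y20.76 F2794
G1 X52.30 Y31.18 F2794
G1 X17.01 Y46.82 F2794
M5
G0 X0.00 Y0.00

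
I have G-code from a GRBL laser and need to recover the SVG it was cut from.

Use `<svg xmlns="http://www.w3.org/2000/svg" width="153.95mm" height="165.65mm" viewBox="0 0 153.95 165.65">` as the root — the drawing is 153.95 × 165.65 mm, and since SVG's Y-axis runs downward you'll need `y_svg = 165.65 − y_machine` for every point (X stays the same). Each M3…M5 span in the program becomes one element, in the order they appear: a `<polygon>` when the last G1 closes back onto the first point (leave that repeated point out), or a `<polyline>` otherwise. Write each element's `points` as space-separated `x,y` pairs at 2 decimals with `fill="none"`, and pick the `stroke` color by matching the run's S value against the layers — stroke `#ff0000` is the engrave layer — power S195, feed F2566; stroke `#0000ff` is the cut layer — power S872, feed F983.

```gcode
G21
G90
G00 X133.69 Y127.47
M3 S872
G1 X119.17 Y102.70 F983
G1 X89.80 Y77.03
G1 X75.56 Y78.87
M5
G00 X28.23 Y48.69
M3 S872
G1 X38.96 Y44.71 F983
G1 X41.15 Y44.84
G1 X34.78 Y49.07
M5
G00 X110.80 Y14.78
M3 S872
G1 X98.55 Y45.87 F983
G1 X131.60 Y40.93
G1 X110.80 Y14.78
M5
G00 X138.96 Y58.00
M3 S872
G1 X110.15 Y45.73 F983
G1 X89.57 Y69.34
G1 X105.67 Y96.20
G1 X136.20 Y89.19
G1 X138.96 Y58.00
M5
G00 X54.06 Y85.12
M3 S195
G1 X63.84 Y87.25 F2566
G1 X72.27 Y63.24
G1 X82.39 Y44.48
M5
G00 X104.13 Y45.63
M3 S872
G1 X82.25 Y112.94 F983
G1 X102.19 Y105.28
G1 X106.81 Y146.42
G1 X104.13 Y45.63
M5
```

Machine Y-up, SVG Y-down with viewBox height 165.65, so y_svg = 165.65 − y_machine; X carries over.

Run 1: S872 ⇒ cut layer `#0000ff`. The run is open, so emit a `<polyline>` with points (Y-flipped): 133.69,38.18 119.17,62.95 89.80,88.62 75.56,86.78.

Run 2: the run's S872 means `#0000ff` (cut). The run is open, so emit a `<polyline>` with points (Y-flipped): 28.23,116.96 38.96,120.94 41.15,120.81 34.78,116.58.

Run 3: the run's S872 means `#0000ff` (cut). The run returns to its start, so emit a `<polygon>` with points (Y-flipped): 110.80,150.87 98.55,119.78 131.60,124.72.

Run 4: S872 ⇒ cut layer `#0000ff`. The run returns to its start, so emit a `<polygon>` with points (Y-flipped): 138.96,107.65 110.15,119.92 89.57,96.31 105.67,69.45 136.20,76.46.

Run 5: power S195 maps to stroke `#ff0000` (engrave). The run is open, so emit a `<polyline>` with points (Y-flipped): 54.06,80.53 63.84,78.40 72.27,102.41 82.39,121.17.

Run 6: power S872 maps to stroke `#0000ff` (cut). The run returns to its start, so emit a `<polygon>` with points (Y-flipped): 104.13,120.02 82.25,52.71 102.19,60.37 106.81,19.23.

<svg xmlns="http://www.w3.org/2000/svg" width="153.95mm" height="165.65mm" viewBox="0 0 153.95 165.65">
  <polyline points="133.69,38.18 119.17,62.95 89.80,88.62 75.56,86.78" fill="none" stroke="#0000ff"/>
  <polyline points="28.23,116.96 38.96,120.94 41.15,120.81 34.78,116.58" fill="none" stroke="#0000ff"/>
  <polygon points="110.80,150.87 98.55,119.78 131.60,124.72" fill="none" stroke="#0000ff"/>
  <polygon points="138.96,107.65 110.15,119.92 89.57,96.31 105.67,69.45 136.20,76.46" fill="none" stroke="#0000ff"/>
  <polyline points="54.06,80.53 63.84,78.40 72.27,102.41 82.39,121.17" fill="none" stroke="#ff0000"/>
  <polygon points="104.13,120.02 82.25,52.71 102.19,60.37 106.81,19.23" fill="none" stroke="#0000ff"/>
</svg>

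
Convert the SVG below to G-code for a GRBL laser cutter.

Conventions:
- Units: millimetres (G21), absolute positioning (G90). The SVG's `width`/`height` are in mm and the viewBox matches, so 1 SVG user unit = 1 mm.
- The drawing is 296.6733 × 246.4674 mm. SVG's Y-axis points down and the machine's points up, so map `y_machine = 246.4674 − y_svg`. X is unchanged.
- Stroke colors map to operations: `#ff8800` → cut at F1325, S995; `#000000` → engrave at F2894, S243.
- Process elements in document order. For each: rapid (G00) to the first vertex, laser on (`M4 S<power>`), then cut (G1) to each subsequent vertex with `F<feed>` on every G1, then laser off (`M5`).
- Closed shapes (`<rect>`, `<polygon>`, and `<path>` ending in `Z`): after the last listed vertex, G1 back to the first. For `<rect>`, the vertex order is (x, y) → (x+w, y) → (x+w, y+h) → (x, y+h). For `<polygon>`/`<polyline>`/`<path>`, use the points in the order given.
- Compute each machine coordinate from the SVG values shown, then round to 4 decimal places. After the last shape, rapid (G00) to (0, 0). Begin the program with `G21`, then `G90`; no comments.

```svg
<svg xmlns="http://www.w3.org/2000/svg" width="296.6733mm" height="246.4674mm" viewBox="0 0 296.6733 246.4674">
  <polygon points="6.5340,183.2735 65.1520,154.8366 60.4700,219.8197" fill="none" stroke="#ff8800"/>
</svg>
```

G21
G90
G00 X6.5340 Y63.1939
M4 S995
G1 X65.1520 Y91.6308 F1325
G1 X60.4700 Y26.6477 F1325
G1 X6.5340 Y63.1939 F1325
M5
G00 X0.0000 Y0.0000

viewBox `0 0 296.6733 246.4674` with mm width/height → 1 unit = 1 mm. Flip: y_m = 246.4674 − y_svg.

**Shape 1** — `<polygon>` regular polygon, stroke `#ff8800` → cut (S995, F1325). Machine vertices: (6.5340,63.1939) → (65.1520,91.6308) → (60.4700,26.6477) → (6.5340,63.1939). Closed: final G1 returns to the first vertex.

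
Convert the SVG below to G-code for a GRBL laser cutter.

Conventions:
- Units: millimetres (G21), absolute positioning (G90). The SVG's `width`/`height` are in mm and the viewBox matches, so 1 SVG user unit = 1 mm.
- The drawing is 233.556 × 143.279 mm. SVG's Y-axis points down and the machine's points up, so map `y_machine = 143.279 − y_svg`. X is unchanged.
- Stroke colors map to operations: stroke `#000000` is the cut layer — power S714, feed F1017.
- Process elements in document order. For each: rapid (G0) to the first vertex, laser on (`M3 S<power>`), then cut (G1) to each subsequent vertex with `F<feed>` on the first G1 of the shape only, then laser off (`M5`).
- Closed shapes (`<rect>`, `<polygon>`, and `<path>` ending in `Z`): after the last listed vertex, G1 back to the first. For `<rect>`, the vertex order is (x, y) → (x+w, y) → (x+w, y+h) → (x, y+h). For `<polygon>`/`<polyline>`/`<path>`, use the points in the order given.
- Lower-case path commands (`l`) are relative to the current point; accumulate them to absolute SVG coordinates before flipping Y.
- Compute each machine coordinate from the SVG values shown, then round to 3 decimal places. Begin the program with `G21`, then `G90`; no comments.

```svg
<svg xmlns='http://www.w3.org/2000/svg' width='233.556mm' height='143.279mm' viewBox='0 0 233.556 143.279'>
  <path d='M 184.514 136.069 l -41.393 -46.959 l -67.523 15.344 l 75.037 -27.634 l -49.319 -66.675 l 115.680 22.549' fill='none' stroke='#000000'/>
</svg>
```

Since the viewBox matches the mm dimensions, user units are millimetres directly. The only transform is the Y-flip y_m = 143.279 − y_svg.

Shape 1 is a open polyline drawn with `<path>`. Its stroke #000000 means cut at S714, F1017. After flipping Y the toolpath is (184.514,7.210) → (143.121,54.169) → (75.598,38.825) → (150.635,66.459) → (101.316,133.134) → (216.996,110.585).

G21
G90
G0 X184.514 Y7.210
M3 S714
G1 X143.121 Y54.169 F1017
G1 X75.598 Y38.825
G1 X150.635 Y66.459
G1 X101.316 Y133.134
G1 X216.996 Y110.585
M5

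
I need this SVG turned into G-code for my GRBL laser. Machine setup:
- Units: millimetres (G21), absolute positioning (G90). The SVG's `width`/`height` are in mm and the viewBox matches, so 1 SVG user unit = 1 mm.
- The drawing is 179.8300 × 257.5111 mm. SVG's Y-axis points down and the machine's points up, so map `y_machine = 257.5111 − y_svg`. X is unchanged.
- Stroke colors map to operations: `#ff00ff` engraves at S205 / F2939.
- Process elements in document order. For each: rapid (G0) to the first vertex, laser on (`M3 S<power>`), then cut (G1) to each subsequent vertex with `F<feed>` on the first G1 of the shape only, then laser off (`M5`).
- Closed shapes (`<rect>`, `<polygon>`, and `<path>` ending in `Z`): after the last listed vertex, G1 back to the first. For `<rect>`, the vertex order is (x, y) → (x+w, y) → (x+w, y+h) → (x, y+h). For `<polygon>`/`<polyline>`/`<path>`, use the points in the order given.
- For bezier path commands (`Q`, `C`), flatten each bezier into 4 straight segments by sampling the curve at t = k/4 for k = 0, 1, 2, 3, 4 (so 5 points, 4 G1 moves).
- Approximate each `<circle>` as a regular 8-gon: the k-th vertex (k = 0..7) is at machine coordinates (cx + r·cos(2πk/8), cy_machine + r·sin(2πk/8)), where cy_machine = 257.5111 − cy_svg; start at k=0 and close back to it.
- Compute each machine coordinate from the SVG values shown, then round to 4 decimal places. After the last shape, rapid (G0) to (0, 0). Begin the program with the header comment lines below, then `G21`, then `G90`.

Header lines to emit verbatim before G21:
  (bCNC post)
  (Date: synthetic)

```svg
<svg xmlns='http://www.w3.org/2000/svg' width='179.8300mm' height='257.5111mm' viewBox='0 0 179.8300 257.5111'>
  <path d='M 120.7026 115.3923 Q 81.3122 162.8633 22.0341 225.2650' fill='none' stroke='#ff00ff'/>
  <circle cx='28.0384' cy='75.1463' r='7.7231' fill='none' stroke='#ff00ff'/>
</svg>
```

(bCNC post)
(Date: synthetic)
G21
G90
G0 X120.7026 Y142.1188
M3 S205
G1 X99.7644 Y117.4501 F2939
G1 X76.3403 Y90.9151
G1 X50.4302 Y62.5138
G1 X22.0341 Y32.2461
M5
G0 X35.7615 Y182.3648
M3 S205
G1 X33.4995 Y187.8259 F2939
G1 X28.0384 Y190.0879
G1 X22.5773 Y187.8259
G1 X20.3153 Y182.3648
G1 X22.5773 Y176.9037
G1 X28.0384 Y174.6417
G1 X33.4995 Y176.9037
G1 X35.7615 Y182.3648
M5
G0 X0.0000 Y0.0000

viewBox `0 0 179.8300 257.5111` with mm width/height → 1 unit = 1 mm. Flip: y_m = 257.5111 − y_svg.

**Shape 1** — `<path>` quadratic bezier, stroke `#ff00ff` → engrave (S205, F2939). Control points (SVG): P0=(120.7026,115.3923), P1=(81.3122,162.8633), P2=(22.0341,225.2650); sampled at t=k/4. Machine vertices: (120.7026,142.1188) → (99.7644,117.4501) → (76.3403,90.9151) → (50.4302,62.5138) → (22.0341,32.2461). Open path.

**Shape 2** — `<circle>` circle, stroke `#ff00ff` → engrave (S205, F2939). Machine vertices: (35.7615,182.3648) → (33.4995,187.8259) → (28.0384,190.0879) → (22.5773,187.8259) → (20.3153,182.3648) → (22.5773,176.9037) → (28.0384,174.6417) → (33.4995,176.9037) → (35.7615,182.3648). Closed: final G1 returns to the first vertex.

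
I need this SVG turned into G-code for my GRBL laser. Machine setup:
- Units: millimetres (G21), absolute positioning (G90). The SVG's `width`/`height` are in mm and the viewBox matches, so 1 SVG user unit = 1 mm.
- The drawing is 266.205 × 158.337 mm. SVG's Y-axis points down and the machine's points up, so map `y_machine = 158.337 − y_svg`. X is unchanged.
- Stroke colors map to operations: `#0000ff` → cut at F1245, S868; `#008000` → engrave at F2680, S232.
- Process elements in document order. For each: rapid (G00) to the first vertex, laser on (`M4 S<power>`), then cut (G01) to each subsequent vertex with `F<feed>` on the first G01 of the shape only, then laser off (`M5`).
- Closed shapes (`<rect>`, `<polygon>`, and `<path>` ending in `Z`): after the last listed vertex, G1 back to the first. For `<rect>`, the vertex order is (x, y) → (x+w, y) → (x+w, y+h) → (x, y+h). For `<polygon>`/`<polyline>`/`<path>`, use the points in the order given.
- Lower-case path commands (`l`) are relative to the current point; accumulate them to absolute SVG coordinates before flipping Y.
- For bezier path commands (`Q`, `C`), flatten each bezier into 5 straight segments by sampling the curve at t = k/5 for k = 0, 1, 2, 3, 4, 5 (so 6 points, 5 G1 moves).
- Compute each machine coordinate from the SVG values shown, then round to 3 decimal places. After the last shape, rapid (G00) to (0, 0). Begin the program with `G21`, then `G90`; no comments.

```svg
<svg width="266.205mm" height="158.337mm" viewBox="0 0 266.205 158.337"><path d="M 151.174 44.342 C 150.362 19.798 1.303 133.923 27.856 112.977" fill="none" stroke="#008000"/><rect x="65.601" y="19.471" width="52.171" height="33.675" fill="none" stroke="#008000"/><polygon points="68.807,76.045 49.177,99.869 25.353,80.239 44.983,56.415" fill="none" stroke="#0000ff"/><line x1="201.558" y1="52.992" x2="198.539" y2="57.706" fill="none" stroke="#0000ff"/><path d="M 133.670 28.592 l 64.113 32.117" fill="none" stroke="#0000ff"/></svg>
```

1 u = 1 mm; y_m = 158.337 − y.

[1] `<path>` cubic bezier, #008000→engrave S232 F2680: (151.174,113.995) → (135.488,114.271) → (99.768,94.406) → (59.559,67.540) → (30.407,46.811) → (27.856,45.360)

[2] `<rect>` rectangle, #008000→engrave S232 F2680: (65.601,138.866) → (117.772,138.866) → (117.772,105.191) → (65.601,105.191) → (65.601,138.866) (closed)

[3] `<polygon>` regular polygon, #0000ff→cut S868 F1245: (68.807,82.292) → (49.177,58.468) → (25.353,78.098) → (44.983,101.922) → (68.807,82.292) (closed)

[4] `<line>` line segment, #0000ff→cut S868 F1245: (201.558,105.345) → (198.539,100.631)

[5] `<path>` line segment, #0000ff→cut S868 F1245: (133.670,129.745) → (197.783,97.628)

G21
G90
G00 X151.174 Y113.995
M4 S232
G01 X135.488 Y114.271 F2680
G01 X99.768 Y94.406
G01 X59.559 Y67.540
G01 X30.407 Y46.811
G01 X27.856 Y45.360
M5
G00 X65.601 Y138.866
M4 S232
G01 X117.772 Y138.866 F2680
G01 X117.772 Y105.191
G01 X65.601 Y105.191
G01 X65.601 Y138.866
M5
G00 X68.807 Y82.292
M4 S868
G01 X49.177 Y58.468 F1245
G01 X25.353 Y78.098
G01 X44.983 Y101.922
G01 X68.807 Y82.292
M5
G00 X201.558 Y105.345
M4 S868
G01 X198.539 Y100.631 F1245
M5
G00 X133.670 Y129.745
M4 S868
G01 X197.783 Y97.628 F1245
M5
G00 X0.000 Y0.000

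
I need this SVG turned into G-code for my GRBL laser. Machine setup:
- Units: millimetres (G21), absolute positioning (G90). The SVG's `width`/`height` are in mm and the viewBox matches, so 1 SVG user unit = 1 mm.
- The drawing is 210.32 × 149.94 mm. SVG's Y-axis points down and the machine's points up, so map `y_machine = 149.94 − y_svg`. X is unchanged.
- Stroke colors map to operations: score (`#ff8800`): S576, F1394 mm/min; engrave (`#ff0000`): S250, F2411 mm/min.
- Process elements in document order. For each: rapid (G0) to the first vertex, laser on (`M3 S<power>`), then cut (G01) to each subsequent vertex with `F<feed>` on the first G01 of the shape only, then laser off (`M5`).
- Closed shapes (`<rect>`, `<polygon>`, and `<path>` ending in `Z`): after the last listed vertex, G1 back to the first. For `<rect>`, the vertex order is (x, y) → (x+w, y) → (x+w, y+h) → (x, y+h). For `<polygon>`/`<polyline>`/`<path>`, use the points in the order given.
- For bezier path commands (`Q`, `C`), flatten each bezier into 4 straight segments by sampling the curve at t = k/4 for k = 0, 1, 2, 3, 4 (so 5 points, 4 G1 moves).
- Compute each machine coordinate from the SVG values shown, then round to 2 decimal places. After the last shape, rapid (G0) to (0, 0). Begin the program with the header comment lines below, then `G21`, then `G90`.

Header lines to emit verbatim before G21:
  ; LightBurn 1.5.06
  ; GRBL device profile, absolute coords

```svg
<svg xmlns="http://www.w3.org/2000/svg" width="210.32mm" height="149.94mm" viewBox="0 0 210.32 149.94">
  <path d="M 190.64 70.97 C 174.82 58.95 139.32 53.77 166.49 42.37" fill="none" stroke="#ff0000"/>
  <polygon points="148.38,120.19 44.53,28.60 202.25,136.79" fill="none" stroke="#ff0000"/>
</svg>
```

; LightBurn 1.5.06
; GRBL device profile, absolute coords
G21
G90
G0 X190.64 Y78.97
M3 S250
G01 X176.37 Y86.91 F2411
G01 X162.44 Y93.50
G01 X156.58 Y99.98
G01 X166.49 Y107.57
M5
G0 X148.38 Y29.75
M3 S250
G01 X44.53 Y121.34 F2411
G01 X202.25 Y13.15
G01 X148.38 Y29.75
M5
G0 X0.00 Y0.00

Since the viewBox matches the mm dimensions, user units are millimetres directly. The only transform is the Y-flip y_m = 149.94 − y_svg.

Shape 1 is a cubic bezier drawn with `<path>`. Its stroke #ff0000 means engrave at S250, F2411. After flipping Y the toolpath is (190.64,78.97) → (176.37,86.91) → (162.44,93.50) → (156.58,99.98) → (166.49,107.57).

Shape 2 is a closed polygon drawn with `<polygon>`. Its stroke #ff0000 means engrave at S250, F2411. After flipping Y the toolpath is (148.38,29.75) → (44.53,121.34) → (202.25,13.15) → (148.38,29.75), returning to the start.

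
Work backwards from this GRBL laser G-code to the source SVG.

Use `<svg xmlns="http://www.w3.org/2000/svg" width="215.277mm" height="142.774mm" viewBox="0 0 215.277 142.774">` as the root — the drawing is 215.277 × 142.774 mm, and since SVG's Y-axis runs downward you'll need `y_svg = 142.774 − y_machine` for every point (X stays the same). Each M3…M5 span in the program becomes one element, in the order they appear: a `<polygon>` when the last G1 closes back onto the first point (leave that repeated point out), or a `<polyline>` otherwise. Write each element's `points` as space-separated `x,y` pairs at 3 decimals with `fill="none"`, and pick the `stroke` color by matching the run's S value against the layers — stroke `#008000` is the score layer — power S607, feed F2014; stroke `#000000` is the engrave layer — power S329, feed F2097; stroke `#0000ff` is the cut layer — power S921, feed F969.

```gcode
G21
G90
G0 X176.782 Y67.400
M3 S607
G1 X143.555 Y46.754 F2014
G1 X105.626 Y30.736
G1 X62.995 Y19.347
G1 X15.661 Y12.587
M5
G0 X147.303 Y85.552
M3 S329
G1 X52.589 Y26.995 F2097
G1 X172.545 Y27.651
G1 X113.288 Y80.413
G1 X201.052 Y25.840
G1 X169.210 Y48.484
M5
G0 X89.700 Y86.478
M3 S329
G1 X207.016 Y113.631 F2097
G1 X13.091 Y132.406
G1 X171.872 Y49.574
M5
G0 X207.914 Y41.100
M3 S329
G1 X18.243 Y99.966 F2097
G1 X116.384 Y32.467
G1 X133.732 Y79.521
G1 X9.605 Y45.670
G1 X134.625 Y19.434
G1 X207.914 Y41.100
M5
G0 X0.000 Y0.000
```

<svg xmlns="http://www.w3.org/2000/svg" width="215.277mm" height="142.774mm" viewBox="0 0 215.277 142.774">
  <polyline points="176.782,75.374 143.555,96.020 105.626,112.038 62.995,123.427 15.661,130.187" fill="none" stroke="#008000"/>
  <polyline points="147.303,57.222 52.589,115.779 172.545,115.123 113.288,62.361 201.052,116.934 169.210,94.290" fill="none" stroke="#000000"/>
  <polyline points="89.700,56.296 207.016,29.143 13.091,10.368 171.872,93.200" fill="none" stroke="#000000"/>
  <polygon points="207.914,101.674 18.243,42.808 116.384,110.307 133.732,63.253 9.605,97.104 134.625,123.340" fill="none" stroke="#000000"/>
</svg>

Each laser-on run becomes one SVG element. Flip Y back into SVG space with y_svg = 142.774 − y_machine.

Run 1: the run's S607 means `#008000` (score). The run is open, so emit a `<polyline>` with points (Y-flipped): 176.782,75.374 143.555,96.020 105.626,112.038 62.995,123.427 15.661,130.187.

Run 2: the run's S329 means `#000000` (engrave). The run is open, so emit a `<polyline>` with points (Y-flipped): 147.303,57.222 52.589,115.779 172.545,115.123 113.288,62.361 201.052,116.934 169.210,94.290.

Run 3: the run's S329 means `#000000` (engrave). The run is open, so emit a `<polyline>` with points (Y-flipped): 89.700,56.296 207.016,29.143 13.091,10.368 171.872,93.200.

Run 4: S329 ⇒ engrave layer `#000000`. The run returns to its start, so emit a `<polygon>` with points (Y-flipped): 207.914,101.674 18.243,42.808 116.384,110.307 133.732,63.253 9.605,97.104 134.625,123.340.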